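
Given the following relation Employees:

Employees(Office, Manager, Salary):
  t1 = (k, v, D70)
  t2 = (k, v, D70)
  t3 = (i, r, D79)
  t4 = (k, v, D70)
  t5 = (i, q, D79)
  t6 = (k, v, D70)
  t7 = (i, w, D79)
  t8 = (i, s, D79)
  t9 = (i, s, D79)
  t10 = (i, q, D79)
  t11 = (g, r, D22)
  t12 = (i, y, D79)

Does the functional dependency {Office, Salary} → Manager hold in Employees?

(Office=k, Salary=D70): rows 1, 2, 4, 6 → Manager = v, v, v, v ✓
(Office=i, Salary=D79): rows 3, 5, 7, 8, 9, 10, 12 → Manager takes values {r, q, w, s, y} — violation
(Office=g, Salary=D22): row 11 → Manager = r ✓
Two rows agree on {Office, Salary} but differ on Manager, so {Office, Salary} → Manager does not hold.

No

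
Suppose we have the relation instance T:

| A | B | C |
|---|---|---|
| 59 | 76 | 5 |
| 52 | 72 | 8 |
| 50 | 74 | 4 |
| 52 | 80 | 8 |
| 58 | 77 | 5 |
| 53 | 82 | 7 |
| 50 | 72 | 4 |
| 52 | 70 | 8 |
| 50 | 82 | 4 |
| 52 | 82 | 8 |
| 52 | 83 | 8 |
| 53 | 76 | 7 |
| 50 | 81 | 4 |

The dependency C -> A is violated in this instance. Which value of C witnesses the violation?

5

C=5: 2 rows → A takes values {59, 58} — violation
C=8: 5 rows → A = 52, 52, 52, 52, 52 ✓
C=4: 4 rows → A = 50, 50, 50, 50 ✓
C=7: 2 rows → A = 53, 53 ✓
The only C value with inconsistent A is C=5.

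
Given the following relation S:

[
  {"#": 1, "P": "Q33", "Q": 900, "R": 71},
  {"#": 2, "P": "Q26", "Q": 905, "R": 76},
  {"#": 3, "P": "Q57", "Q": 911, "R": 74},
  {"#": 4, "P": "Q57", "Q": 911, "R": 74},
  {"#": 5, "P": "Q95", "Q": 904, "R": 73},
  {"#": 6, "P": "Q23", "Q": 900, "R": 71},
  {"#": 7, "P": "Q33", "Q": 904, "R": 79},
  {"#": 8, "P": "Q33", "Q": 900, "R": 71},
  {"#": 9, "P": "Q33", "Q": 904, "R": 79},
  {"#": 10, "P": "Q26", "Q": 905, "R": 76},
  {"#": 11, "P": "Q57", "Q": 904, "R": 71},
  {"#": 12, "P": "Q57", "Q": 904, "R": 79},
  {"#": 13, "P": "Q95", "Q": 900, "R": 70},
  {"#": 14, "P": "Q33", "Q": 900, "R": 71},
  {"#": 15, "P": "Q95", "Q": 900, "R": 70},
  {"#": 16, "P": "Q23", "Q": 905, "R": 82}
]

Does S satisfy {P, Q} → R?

No

(P=Q33, Q=900): rows 1, 8, 14 → R = 71, 71, 71 ✓
(P=Q26, Q=905): rows 2, 10 → R = 76, 76 ✓
(P=Q57, Q=911): rows 3, 4 → R = 74, 74 ✓
(P=Q95, Q=904): row 5 → R = 73 ✓
(P=Q23, Q=900): row 6 → R = 71 ✓
(P=Q33, Q=904): rows 7, 9 → R = 79, 79 ✓
(P=Q57, Q=904): rows 11, 12 → R takes values {71, 79} — violation
(P=Q95, Q=900): rows 13, 15 → R = 70, 70 ✓
(P=Q23, Q=905): row 16 → R = 82 ✓
Two rows agree on {P, Q} but differ on R, so {P, Q} → R does not hold.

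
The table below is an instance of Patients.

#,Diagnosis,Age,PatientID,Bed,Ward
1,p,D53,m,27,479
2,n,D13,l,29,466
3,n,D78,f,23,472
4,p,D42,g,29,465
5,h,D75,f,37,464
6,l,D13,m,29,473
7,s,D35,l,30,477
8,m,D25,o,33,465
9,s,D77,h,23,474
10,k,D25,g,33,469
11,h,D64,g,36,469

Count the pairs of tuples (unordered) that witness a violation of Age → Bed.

0

Age=D13: all 2 rows agree on Bed — 0 pairs.
Age=D25: all 2 rows agree on Bed — 0 pairs.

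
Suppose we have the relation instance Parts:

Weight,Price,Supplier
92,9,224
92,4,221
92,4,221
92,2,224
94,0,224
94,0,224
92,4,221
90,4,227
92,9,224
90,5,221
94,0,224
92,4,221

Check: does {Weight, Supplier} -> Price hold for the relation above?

No

(Weight=92, Supplier=224): 3 rows → Price takes values {9, 2} — violation
(Weight=92, Supplier=221): 4 rows → Price = 4, 4, 4, 4 ✓
(Weight=94, Supplier=224): 3 rows → Price = 0, 0, 0 ✓
(Weight=90, Supplier=227): 1 row → Price = 4 ✓
(Weight=90, Supplier=221): 1 row → Price = 5 ✓
Two rows agree on {Weight, Supplier} but differ on Price, so {Weight, Supplier} -> Price does not hold.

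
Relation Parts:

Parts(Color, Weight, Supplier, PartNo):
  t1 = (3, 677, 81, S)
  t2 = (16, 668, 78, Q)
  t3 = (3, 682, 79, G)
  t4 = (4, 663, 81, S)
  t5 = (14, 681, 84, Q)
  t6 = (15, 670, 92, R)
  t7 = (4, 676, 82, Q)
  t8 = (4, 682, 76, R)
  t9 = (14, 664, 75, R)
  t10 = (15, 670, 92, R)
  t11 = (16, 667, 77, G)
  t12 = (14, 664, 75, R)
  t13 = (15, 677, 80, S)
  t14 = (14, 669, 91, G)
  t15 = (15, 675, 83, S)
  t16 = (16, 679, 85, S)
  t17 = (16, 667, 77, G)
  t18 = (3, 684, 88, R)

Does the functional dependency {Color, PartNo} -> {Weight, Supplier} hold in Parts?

(Color=3, PartNo=S): row 1 → {Weight,Supplier} = (677, 81) ✓
(Color=16, PartNo=Q): row 2 → {Weight,Supplier} = (668, 78) ✓
(Color=3, PartNo=G): row 3 → {Weight,Supplier} = (682, 79) ✓
(Color=4, PartNo=S): row 4 → {Weight,Supplier} = (663, 81) ✓
(Color=14, PartNo=Q): row 5 → {Weight,Supplier} = (681, 84) ✓
(Color=15, PartNo=R): rows 6, 10 → {Weight,Supplier} = (670, 92), (670, 92) ✓
(Color=4, PartNo=Q): row 7 → {Weight,Supplier} = (676, 82) ✓
(Color=4, PartNo=R): row 8 → {Weight,Supplier} = (682, 76) ✓
(Color=14, PartNo=R): rows 9, 12 → {Weight,Supplier} = (664, 75), (664, 75) ✓
(Color=16, PartNo=G): rows 11, 17 → {Weight,Supplier} = (667, 77), (667, 77) ✓
(Color=15, PartNo=S): rows 13, 15 → {Weight,Supplier} takes values {(677, 80), (675, 83)} — violation
(Color=14, PartNo=G): row 14 → {Weight,Supplier} = (669, 91) ✓
(Color=16, PartNo=S): row 16 → {Weight,Supplier} = (679, 85) ✓
(Color=3, PartNo=R): row 18 → {Weight,Supplier} = (684, 88) ✓
Two rows agree on {Color, PartNo} but differ on {Weight, Supplier}, so {Color, PartNo} -> {Weight, Supplier} does not hold.

No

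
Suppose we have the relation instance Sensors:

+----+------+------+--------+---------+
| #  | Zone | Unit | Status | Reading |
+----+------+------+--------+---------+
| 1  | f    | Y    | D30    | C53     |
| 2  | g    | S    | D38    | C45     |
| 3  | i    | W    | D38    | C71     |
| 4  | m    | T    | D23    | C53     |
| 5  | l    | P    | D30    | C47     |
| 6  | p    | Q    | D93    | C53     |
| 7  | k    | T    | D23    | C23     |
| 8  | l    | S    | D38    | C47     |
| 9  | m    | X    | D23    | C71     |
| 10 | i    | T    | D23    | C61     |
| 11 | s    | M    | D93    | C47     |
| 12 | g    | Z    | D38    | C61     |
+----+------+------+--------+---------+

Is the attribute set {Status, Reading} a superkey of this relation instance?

All 12 rows have distinct {Status, Reading} values, so {Status, Reading} → (all attributes) holds and {Status, Reading} is a superkey.

Yes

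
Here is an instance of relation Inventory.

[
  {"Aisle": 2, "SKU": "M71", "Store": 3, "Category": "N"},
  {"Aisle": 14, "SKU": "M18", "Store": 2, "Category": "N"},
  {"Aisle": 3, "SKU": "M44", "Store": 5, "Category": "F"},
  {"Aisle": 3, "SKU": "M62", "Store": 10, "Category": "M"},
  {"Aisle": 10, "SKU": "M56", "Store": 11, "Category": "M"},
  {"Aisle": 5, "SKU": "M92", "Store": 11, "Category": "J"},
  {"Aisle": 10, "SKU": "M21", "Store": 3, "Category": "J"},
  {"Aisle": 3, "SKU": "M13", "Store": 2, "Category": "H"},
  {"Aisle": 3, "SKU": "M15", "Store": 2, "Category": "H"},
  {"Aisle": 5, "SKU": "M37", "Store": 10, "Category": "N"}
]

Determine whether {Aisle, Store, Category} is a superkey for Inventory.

Two distinct rows share (Aisle=3, Store=2, Category=H), so {Aisle, Store, Category} does not determine every attribute — not a superkey.

No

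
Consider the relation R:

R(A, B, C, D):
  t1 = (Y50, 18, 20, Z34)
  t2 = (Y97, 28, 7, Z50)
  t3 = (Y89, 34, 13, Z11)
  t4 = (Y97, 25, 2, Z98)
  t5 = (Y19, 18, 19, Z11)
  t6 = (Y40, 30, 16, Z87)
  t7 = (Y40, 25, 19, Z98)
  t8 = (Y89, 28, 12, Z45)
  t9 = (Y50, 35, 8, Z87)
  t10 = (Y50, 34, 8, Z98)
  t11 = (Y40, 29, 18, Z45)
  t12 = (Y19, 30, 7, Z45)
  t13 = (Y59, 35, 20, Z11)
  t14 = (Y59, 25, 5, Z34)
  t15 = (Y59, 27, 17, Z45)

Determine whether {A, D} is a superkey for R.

Yes

All 15 rows have distinct {A, D} values, so {A, D} → (all attributes) holds and {A, D} is a superkey.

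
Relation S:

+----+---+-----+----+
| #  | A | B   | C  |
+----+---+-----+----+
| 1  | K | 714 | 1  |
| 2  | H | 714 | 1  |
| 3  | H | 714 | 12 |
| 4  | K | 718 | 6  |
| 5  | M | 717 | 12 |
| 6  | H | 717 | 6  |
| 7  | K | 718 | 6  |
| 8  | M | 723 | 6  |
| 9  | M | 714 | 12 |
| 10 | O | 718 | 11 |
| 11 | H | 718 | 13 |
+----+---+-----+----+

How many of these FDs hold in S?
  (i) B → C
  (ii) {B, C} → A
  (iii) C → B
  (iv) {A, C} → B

(i) B → C: B=714: rows 1, 2, 3, 9 → C takes values {1, 12} — violation; B=718: rows 4, 7, 10, 11 → C takes values {6, 11, 13} — violation; B=717: rows 5, 6 → C takes values {12, 6} — violation — fails.
(ii) {B, C} → A: (B=714, C=1): rows 1, 2 → A takes values {K, H} — violation; (B=714, C=12): rows 3, 9 → A takes values {H, M} — violation — fails.
(iii) C → B: C=12: rows 3, 5, 9 → B takes values {714, 717} — violation; C=6: rows 4, 6, 7, 8 → B takes values {718, 717, 723} — violation — fails.
(iv) {A, C} → B: (A=M, C=12): rows 5, 9 → B takes values {717, 714} — violation — fails.
None of the 4 dependencies hold.

0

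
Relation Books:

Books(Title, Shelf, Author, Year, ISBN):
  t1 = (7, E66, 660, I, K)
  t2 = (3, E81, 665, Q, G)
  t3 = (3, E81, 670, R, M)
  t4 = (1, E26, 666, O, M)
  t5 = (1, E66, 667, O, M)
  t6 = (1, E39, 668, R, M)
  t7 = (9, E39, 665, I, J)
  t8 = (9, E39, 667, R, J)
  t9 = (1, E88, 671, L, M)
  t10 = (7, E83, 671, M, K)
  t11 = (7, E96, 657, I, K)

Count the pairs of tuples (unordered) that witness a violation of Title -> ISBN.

Title=7: all 3 rows agree on ISBN — 0 pairs.
Title=3: violating pairs (2,3) — 1 pair.
Title=1: all 4 rows agree on ISBN — 0 pairs.
Title=9: all 2 rows agree on ISBN — 0 pairs.

1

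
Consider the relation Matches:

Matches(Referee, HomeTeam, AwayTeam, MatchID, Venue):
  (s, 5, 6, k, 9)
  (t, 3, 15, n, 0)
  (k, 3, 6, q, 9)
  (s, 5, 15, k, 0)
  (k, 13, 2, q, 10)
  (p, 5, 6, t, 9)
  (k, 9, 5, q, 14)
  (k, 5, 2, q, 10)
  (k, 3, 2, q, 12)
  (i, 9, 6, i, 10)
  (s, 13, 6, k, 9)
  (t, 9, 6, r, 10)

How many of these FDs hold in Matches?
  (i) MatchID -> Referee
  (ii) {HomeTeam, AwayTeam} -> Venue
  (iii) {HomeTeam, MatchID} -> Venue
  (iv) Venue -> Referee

2

(i) MatchID -> Referee: every LHS value maps to a single RHS value — holds.
(ii) {HomeTeam, AwayTeam} -> Venue: every LHS value maps to a single RHS value — holds.
(iii) {HomeTeam, MatchID} -> Venue: (HomeTeam=5, MatchID=k): 2 rows → Venue takes values {9, 0} — violation; (HomeTeam=3, MatchID=q): 2 rows → Venue takes values {9, 12} — violation — fails.
(iv) Venue -> Referee: Venue=9: 4 rows → Referee takes values {s, k, p} — violation; Venue=0: 2 rows → Referee takes values {t, s} — violation; Venue=10: 4 rows → Referee takes values {k, i, t} — violation — fails.
2 of the 4 dependencies hold.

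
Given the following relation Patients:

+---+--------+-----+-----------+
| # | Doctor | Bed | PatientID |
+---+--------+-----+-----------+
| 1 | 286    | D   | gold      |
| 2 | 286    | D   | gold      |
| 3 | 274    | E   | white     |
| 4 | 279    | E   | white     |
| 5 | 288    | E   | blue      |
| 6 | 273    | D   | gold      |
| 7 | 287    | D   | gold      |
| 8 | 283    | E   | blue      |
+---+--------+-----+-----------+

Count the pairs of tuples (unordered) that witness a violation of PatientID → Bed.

0

PatientID=gold: all 4 rows agree on Bed — 0 pairs.
PatientID=white: all 2 rows agree on Bed — 0 pairs.
PatientID=blue: all 2 rows agree on Bed — 0 pairs.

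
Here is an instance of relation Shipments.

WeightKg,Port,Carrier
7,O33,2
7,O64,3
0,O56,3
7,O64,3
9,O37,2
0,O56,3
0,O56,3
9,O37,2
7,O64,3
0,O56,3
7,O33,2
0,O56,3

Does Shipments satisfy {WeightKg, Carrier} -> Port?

(WeightKg=7, Carrier=2): 2 rows → Port = O33, O33 ✓
(WeightKg=7, Carrier=3): 3 rows → Port = O64, O64, O64 ✓
(WeightKg=0, Carrier=3): 5 rows → Port = O56, O56, O56, O56, O56 ✓
(WeightKg=9, Carrier=2): 2 rows → Port = O37, O37 ✓
Every {WeightKg, Carrier} value is associated with a single Port value, so {WeightKg, Carrier} -> Port holds.

Yes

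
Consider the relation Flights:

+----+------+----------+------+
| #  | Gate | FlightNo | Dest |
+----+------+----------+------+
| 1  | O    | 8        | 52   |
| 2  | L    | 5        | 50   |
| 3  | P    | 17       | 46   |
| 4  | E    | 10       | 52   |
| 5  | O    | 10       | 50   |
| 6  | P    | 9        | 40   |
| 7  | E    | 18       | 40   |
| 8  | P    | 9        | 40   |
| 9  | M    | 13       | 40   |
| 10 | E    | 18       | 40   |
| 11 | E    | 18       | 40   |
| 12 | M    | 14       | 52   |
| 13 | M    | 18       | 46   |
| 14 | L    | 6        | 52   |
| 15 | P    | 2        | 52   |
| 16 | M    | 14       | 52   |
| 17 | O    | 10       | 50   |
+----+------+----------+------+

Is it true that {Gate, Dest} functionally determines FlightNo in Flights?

(Gate=O, Dest=52): row 1 → FlightNo = 8 ✓
(Gate=L, Dest=50): row 2 → FlightNo = 5 ✓
(Gate=P, Dest=46): row 3 → FlightNo = 17 ✓
(Gate=E, Dest=52): row 4 → FlightNo = 10 ✓
(Gate=O, Dest=50): rows 5, 17 → FlightNo = 10, 10 ✓
(Gate=P, Dest=40): rows 6, 8 → FlightNo = 9, 9 ✓
(Gate=E, Dest=40): rows 7, 10, 11 → FlightNo = 18, 18, 18 ✓
(Gate=M, Dest=40): row 9 → FlightNo = 13 ✓
(Gate=M, Dest=52): rows 12, 16 → FlightNo = 14, 14 ✓
(Gate=M, Dest=46): row 13 → FlightNo = 18 ✓
(Gate=L, Dest=52): row 14 → FlightNo = 6 ✓
(Gate=P, Dest=52): row 15 → FlightNo = 2 ✓
Every {Gate, Dest} value is associated with a single FlightNo value, so {Gate, Dest} → FlightNo holds.

Yes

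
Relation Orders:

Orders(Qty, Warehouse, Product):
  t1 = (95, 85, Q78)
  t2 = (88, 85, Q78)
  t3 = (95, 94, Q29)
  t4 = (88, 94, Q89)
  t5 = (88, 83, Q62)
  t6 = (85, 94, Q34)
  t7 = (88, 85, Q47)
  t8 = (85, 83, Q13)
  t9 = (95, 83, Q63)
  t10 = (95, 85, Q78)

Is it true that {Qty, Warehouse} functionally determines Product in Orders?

No

(Qty=95, Warehouse=85): rows 1, 10 → Product = Q78, Q78 ✓
(Qty=88, Warehouse=85): rows 2, 7 → Product takes values {Q78, Q47} — violation
(Qty=95, Warehouse=94): row 3 → Product = Q29 ✓
(Qty=88, Warehouse=94): row 4 → Product = Q89 ✓
(Qty=88, Warehouse=83): row 5 → Product = Q62 ✓
(Qty=85, Warehouse=94): row 6 → Product = Q34 ✓
(Qty=85, Warehouse=83): row 8 → Product = Q13 ✓
(Qty=95, Warehouse=83): row 9 → Product = Q63 ✓
Two rows agree on {Qty, Warehouse} but differ on Product, so {Qty, Warehouse} -> Product does not hold.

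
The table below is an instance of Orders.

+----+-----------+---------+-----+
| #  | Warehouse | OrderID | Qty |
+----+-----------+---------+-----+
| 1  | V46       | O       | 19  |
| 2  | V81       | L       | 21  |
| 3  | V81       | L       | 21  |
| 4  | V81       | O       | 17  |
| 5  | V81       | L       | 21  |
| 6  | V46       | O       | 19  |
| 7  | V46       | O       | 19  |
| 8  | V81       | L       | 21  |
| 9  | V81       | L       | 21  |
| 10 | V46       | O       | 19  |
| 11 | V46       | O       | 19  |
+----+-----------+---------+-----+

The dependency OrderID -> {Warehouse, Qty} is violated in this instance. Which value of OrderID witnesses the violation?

O

OrderID=O: rows 1, 4, 6, 7, 10, 11 → {Warehouse,Qty} takes values {(V46, 19), (V81, 17)} — violation
OrderID=L: rows 2, 3, 5, 8, 9 → {Warehouse,Qty} = (V81, 21), (V81, 21), (V81, 21), (V81, 21), (V81, 21) ✓
The only OrderID value with inconsistent RHS is OrderID=O.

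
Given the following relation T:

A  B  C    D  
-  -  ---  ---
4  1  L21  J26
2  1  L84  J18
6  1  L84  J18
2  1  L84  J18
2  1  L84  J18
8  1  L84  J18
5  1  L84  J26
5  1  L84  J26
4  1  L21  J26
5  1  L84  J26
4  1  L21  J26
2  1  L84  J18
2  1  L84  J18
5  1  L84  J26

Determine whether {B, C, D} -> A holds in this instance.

(B=1, C=L21, D=J26): 3 rows → A = 4, 4, 4 ✓
(B=1, C=L84, D=J18): 7 rows → A takes values {2, 6, 8} — violation
(B=1, C=L84, D=J26): 4 rows → A = 5, 5, 5, 5 ✓
Two rows agree on {B, C, D} but differ on A, so {B, C, D} -> A does not hold.

No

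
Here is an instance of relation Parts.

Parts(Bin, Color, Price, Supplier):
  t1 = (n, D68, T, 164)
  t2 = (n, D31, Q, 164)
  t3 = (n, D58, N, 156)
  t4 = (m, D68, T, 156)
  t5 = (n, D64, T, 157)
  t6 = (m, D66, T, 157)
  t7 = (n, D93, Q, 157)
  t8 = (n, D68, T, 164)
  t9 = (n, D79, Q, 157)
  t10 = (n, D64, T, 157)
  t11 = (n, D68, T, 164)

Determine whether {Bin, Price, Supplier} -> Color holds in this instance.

No

(Bin=n, Price=T, Supplier=164): rows 1, 8, 11 → Color = D68, D68, D68 ✓
(Bin=n, Price=Q, Supplier=164): row 2 → Color = D31 ✓
(Bin=n, Price=N, Supplier=156): row 3 → Color = D58 ✓
(Bin=m, Price=T, Supplier=156): row 4 → Color = D68 ✓
(Bin=n, Price=T, Supplier=157): rows 5, 10 → Color = D64, D64 ✓
(Bin=m, Price=T, Supplier=157): row 6 → Color = D66 ✓
(Bin=n, Price=Q, Supplier=157): rows 7, 9 → Color takes values {D93, D79} — violation
Two rows agree on {Bin, Price, Supplier} but differ on Color, so {Bin, Price, Supplier} -> Color does not hold.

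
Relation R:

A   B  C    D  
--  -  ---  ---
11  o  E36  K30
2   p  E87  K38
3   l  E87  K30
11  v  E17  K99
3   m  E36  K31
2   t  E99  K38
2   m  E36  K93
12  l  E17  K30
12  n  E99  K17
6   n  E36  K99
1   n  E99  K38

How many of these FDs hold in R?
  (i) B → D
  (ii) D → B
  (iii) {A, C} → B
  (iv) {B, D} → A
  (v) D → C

1

(i) B → D: B=m: 2 rows → D takes values {K31, K93} — violation; B=n: 3 rows → D takes values {K17, K99, K38} — violation — fails.
(ii) D → B: D=K30: 3 rows → B takes values {o, l} — violation; D=K38: 3 rows → B takes values {p, t, n} — violation; D=K99: 2 rows → B takes values {v, n} — violation — fails.
(iii) {A, C} → B: every LHS value maps to a single RHS value — holds.
(iv) {B, D} → A: (B=l, D=K30): 2 rows → A takes values {3, 12} — violation — fails.
(v) D → C: D=K30: 3 rows → C takes values {E36, E87, E17} — violation; D=K38: 3 rows → C takes values {E87, E99} — violation; D=K99: 2 rows → C takes values {E17, E36} — violation — fails.
1 of the 5 dependencies holds.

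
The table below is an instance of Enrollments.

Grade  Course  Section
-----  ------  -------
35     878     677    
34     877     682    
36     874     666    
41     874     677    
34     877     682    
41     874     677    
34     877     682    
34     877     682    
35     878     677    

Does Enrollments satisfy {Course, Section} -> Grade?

Yes

(Course=878, Section=677): 2 rows → Grade = 35, 35 ✓
(Course=877, Section=682): 4 rows → Grade = 34, 34, 34, 34 ✓
(Course=874, Section=666): 1 row → Grade = 36 ✓
(Course=874, Section=677): 2 rows → Grade = 41, 41 ✓
Every {Course, Section} value is associated with a single Grade value, so {Course, Section} -> Grade holds.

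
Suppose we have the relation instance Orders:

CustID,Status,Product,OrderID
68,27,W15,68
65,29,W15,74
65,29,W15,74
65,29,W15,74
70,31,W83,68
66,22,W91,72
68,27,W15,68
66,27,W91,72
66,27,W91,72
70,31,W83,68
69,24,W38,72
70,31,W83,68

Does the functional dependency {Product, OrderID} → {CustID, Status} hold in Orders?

No

(Product=W15, OrderID=68): 2 rows → {CustID,Status} = (68, 27), (68, 27) ✓
(Product=W15, OrderID=74): 3 rows → {CustID,Status} = (65, 29), (65, 29), (65, 29) ✓
(Product=W83, OrderID=68): 3 rows → {CustID,Status} = (70, 31), (70, 31), (70, 31) ✓
(Product=W91, OrderID=72): 3 rows → {CustID,Status} takes values {(66, 22), (66, 27)} — violation
(Product=W38, OrderID=72): 1 row → {CustID,Status} = (69, 24) ✓
Two rows agree on {Product, OrderID} but differ on {CustID, Status}, so {Product, OrderID} → {CustID, Status} does not hold.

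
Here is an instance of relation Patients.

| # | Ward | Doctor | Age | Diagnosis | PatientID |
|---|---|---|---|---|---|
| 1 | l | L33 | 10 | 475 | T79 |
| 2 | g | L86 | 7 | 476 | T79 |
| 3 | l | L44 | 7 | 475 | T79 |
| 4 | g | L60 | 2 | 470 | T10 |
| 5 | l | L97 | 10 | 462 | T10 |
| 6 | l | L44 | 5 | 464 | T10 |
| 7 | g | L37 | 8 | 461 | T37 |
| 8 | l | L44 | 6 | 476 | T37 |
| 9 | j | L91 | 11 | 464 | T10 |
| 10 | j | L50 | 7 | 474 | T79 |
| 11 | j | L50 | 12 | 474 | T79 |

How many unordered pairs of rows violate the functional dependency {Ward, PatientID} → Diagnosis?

1

(Ward=l, PatientID=T79): all 2 rows agree on Diagnosis — 0 pairs.
(Ward=l, PatientID=T10): violating pairs (5,6) — 1 pair.
(Ward=j, PatientID=T79): all 2 rows agree on Diagnosis — 0 pairs.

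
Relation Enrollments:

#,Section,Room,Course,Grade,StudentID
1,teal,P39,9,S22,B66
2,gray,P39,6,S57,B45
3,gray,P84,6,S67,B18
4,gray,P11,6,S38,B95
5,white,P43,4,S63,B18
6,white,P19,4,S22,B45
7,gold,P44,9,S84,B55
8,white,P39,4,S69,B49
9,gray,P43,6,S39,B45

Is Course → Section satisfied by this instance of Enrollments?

No

Course=9: rows 1, 7 → Section takes values {teal, gold} — violation
Course=6: rows 2, 3, 4, 9 → Section = gray, gray, gray, gray ✓
Course=4: rows 5, 6, 8 → Section = white, white, white ✓
Two rows agree on Course but differ on Section, so Course → Section does not hold.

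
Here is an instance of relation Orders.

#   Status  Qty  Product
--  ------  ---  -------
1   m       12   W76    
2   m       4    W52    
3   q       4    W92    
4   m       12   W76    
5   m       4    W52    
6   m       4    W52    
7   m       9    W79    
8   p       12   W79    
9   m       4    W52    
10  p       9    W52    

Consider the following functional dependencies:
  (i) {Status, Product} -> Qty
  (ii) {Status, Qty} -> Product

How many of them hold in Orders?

(i) {Status, Product} -> Qty: every LHS value maps to a single RHS value — holds.
(ii) {Status, Qty} -> Product: every LHS value maps to a single RHS value — holds.
2 of the 2 dependencies hold.

2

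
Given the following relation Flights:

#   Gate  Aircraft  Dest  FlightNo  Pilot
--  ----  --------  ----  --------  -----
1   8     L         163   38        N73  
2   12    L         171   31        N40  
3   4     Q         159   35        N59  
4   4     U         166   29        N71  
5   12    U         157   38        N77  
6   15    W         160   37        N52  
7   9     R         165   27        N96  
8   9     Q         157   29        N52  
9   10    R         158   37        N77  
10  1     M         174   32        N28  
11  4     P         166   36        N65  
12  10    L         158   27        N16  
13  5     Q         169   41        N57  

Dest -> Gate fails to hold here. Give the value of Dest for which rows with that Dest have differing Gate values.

Dest=163: row 1 → Gate = 8 ✓
Dest=171: row 2 → Gate = 12 ✓
Dest=159: row 3 → Gate = 4 ✓
Dest=166: rows 4, 11 → Gate = 4, 4 ✓
Dest=157: rows 5, 8 → Gate takes values {12, 9} — violation
Dest=160: row 6 → Gate = 15 ✓
Dest=165: row 7 → Gate = 9 ✓
Dest=158: rows 9, 12 → Gate = 10, 10 ✓
Dest=174: row 10 → Gate = 1 ✓
Dest=169: row 13 → Gate = 5 ✓
The only Dest value with inconsistent Gate is Dest=157.

157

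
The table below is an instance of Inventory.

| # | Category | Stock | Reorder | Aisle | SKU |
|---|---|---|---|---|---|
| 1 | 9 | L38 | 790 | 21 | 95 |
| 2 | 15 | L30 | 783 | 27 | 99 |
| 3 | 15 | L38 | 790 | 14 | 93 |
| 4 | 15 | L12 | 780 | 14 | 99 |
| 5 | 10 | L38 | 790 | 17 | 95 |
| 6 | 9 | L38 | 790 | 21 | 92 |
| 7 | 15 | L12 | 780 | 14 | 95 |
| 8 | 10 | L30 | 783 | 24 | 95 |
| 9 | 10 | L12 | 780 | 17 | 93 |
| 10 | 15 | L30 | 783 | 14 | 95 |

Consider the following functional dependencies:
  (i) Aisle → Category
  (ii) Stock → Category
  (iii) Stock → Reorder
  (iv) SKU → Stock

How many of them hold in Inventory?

2

(i) Aisle → Category: every LHS value maps to a single RHS value — holds.
(ii) Stock → Category: Stock=L38: rows 1, 3, 5, 6 → Category takes values {9, 15, 10} — violation; Stock=L30: rows 2, 8, 10 → Category takes values {15, 10} — violation; Stock=L12: rows 4, 7, 9 → Category takes values {15, 10} — violation — fails.
(iii) Stock → Reorder: every LHS value maps to a single RHS value — holds.
(iv) SKU → Stock: SKU=95: rows 1, 5, 7, 8, 10 → Stock takes values {L38, L12, L30} — violation; SKU=99: rows 2, 4 → Stock takes values {L30, L12} — violation; SKU=93: rows 3, 9 → Stock takes values {L38, L12} — violation — fails.
2 of the 4 dependencies hold.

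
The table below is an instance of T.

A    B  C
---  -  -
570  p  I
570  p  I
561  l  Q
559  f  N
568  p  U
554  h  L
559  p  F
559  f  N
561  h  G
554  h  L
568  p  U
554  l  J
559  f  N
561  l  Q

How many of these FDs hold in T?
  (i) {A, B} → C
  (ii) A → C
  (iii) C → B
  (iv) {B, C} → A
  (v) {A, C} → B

4

(i) {A, B} → C: every LHS value maps to a single RHS value — holds.
(ii) A → C: A=561: 3 rows → C takes values {Q, G} — violation; A=559: 4 rows → C takes values {N, F} — violation; A=554: 3 rows → C takes values {L, J} — violation — fails.
(iii) C → B: every LHS value maps to a single RHS value — holds.
(iv) {B, C} → A: every LHS value maps to a single RHS value — holds.
(v) {A, C} → B: every LHS value maps to a single RHS value — holds.
4 of the 5 dependencies hold.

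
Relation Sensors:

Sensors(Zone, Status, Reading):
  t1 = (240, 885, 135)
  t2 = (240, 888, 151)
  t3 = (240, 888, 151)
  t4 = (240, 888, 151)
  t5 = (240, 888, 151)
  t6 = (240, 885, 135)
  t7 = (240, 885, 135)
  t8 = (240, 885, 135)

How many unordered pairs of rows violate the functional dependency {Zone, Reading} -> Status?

0

(Zone=240, Reading=135): all 4 rows agree on Status — 0 pairs.
(Zone=240, Reading=151): all 4 rows agree on Status — 0 pairs.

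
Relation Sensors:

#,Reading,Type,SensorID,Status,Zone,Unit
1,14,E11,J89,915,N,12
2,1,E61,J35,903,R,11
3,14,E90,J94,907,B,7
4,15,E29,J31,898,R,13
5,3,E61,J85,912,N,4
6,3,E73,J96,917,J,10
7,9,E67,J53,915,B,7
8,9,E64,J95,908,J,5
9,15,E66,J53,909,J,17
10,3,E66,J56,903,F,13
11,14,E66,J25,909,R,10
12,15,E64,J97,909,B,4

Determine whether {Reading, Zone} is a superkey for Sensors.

Yes

All 12 rows have distinct {Reading, Zone} values, so {Reading, Zone} → (all attributes) holds and {Reading, Zone} is a superkey.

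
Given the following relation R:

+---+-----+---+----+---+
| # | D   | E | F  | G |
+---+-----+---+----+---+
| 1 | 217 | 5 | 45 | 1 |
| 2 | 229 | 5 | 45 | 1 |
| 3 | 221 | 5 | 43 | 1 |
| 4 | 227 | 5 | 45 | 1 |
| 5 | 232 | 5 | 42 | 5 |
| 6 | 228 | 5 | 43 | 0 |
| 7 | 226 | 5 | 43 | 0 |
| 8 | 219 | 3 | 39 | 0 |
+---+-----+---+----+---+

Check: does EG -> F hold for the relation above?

No

(E=5, G=1): rows 1, 2, 3, 4 → F takes values {45, 43} — violation
(E=5, G=5): row 5 → F = 42 ✓
(E=5, G=0): rows 6, 7 → F = 43, 43 ✓
(E=3, G=0): row 8 → F = 39 ✓
Two rows agree on EG but differ on F, so EG -> F does not hold.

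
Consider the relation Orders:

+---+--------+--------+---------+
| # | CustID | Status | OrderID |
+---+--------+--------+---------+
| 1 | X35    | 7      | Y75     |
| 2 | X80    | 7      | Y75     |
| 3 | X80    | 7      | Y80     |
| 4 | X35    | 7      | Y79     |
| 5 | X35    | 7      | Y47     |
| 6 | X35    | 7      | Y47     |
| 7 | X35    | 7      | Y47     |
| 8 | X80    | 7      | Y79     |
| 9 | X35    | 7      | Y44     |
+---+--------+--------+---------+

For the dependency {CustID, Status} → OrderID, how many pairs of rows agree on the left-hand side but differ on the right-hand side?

15

(CustID=X35, Status=7): violating pairs (1,4), (1,5), (1,6), (1,7), (1,9), (4,5), (4,6), (4,7), (4,9), (5,9), (6,9), (7,9) — 12 pairs.
(CustID=X80, Status=7): violating pairs (2,3), (2,8), (3,8) — 3 pairs.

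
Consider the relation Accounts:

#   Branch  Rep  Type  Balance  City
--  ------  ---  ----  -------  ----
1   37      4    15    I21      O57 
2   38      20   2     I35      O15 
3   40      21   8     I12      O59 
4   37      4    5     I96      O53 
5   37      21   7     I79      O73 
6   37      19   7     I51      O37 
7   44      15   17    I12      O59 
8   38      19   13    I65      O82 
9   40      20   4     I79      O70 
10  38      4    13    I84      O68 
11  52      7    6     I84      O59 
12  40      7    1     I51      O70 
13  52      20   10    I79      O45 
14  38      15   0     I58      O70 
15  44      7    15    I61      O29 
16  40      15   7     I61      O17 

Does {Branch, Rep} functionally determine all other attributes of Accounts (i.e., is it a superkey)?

Rows 1 and 4 have the same {Branch, Rep} value (Branch=37, Rep=4) but are distinct tuples, so {Branch, Rep} does not determine every attribute — not a superkey.

No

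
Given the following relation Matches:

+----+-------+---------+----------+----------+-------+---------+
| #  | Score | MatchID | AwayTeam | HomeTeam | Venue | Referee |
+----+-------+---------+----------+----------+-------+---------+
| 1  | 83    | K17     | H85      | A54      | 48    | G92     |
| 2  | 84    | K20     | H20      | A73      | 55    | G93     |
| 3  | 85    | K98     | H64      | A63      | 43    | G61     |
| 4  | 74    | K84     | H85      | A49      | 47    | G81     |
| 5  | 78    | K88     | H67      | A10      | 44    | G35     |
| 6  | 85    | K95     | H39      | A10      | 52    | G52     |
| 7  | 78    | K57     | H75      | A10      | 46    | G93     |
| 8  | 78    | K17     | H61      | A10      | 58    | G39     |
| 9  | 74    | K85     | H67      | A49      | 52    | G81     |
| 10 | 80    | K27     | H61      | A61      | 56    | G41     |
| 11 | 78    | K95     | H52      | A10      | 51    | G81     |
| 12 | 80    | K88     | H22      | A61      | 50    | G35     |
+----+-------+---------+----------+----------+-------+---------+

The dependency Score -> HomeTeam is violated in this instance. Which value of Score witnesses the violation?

85

Score=83: row 1 → HomeTeam = A54 ✓
Score=84: row 2 → HomeTeam = A73 ✓
Score=85: rows 3, 6 → HomeTeam takes values {A63, A10} — violation
Score=74: rows 4, 9 → HomeTeam = A49, A49 ✓
Score=78: rows 5, 7, 8, 11 → HomeTeam = A10, A10, A10, A10 ✓
Score=80: rows 10, 12 → HomeTeam = A61, A61 ✓
The only Score value with inconsistent HomeTeam is Score=85.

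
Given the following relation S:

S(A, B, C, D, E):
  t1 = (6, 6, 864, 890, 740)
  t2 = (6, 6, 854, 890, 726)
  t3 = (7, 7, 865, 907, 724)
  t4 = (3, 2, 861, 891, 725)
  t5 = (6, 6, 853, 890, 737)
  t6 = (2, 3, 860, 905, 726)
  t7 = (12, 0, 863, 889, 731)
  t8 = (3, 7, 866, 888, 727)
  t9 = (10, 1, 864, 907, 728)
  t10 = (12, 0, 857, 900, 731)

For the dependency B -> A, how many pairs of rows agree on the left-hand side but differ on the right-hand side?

B=6: all 3 rows agree on A — 0 pairs.
B=7: violating pairs (3,8) — 1 pair.
B=0: all 2 rows agree on A — 0 pairs.

1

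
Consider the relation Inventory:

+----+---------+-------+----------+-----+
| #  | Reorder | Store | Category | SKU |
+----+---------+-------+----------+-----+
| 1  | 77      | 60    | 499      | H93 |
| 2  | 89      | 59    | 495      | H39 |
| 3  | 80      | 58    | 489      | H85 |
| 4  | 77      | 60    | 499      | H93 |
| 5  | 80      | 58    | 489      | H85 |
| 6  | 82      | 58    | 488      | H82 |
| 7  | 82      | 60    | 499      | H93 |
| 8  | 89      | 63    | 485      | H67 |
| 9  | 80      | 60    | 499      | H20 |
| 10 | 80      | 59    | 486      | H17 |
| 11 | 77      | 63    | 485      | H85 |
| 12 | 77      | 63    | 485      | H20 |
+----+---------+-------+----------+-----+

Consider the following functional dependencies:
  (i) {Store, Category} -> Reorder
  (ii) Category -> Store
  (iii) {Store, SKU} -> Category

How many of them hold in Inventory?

2

(i) {Store, Category} -> Reorder: (Store=60, Category=499): rows 1, 4, 7, 9 → Reorder takes values {77, 82, 80} — violation; (Store=63, Category=485): rows 8, 11, 12 → Reorder takes values {89, 77} — violation — fails.
(ii) Category -> Store: every LHS value maps to a single RHS value — holds.
(iii) {Store, SKU} -> Category: every LHS value maps to a single RHS value — holds.
2 of the 3 dependencies hold.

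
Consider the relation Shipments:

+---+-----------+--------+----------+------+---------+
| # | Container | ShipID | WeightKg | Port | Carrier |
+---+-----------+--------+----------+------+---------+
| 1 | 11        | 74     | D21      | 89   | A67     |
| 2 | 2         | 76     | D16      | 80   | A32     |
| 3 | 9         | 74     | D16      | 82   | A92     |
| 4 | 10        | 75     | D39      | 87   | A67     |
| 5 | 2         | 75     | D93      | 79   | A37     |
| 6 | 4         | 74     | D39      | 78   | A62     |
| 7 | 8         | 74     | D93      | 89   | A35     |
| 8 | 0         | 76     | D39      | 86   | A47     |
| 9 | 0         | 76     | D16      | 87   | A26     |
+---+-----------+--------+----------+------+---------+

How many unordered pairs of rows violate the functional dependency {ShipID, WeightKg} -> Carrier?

1

(ShipID=76, WeightKg=D16): violating pairs (2,9) — 1 pair.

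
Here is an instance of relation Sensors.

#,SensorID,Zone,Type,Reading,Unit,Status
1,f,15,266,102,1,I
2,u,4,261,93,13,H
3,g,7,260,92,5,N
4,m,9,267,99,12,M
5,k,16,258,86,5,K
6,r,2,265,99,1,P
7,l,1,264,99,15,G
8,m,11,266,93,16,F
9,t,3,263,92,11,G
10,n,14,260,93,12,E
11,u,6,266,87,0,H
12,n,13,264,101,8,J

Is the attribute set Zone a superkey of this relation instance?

Yes

All 12 rows have distinct Zone values, so Zone → (all attributes) holds and Zone is a superkey.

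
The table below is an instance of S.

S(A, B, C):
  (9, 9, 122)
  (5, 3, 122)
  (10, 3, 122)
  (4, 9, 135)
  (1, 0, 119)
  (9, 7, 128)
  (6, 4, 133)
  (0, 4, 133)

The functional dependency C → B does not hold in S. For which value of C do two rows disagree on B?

122

C=122: 3 rows → B takes values {9, 3} — violation
C=135: 1 row → B = 9 ✓
C=119: 1 row → B = 0 ✓
C=128: 1 row → B = 7 ✓
C=133: 2 rows → B = 4, 4 ✓
The only C value with inconsistent B is C=122.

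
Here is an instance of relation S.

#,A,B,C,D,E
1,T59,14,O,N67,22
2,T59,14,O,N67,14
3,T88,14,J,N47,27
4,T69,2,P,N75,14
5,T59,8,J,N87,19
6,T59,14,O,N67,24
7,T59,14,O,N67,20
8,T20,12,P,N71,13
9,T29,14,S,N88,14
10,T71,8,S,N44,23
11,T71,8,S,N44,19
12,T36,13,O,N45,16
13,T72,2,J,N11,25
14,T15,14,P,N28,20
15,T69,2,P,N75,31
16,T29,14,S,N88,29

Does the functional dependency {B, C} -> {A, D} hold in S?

(B=14, C=O): rows 1, 2, 6, 7 → {A,D} = (T59, N67), (T59, N67), (T59, N67), (T59, N67) ✓
(B=14, C=J): row 3 → {A,D} = (T88, N47) ✓
(B=2, C=P): rows 4, 15 → {A,D} = (T69, N75), (T69, N75) ✓
(B=8, C=J): row 5 → {A,D} = (T59, N87) ✓
(B=12, C=P): row 8 → {A,D} = (T20, N71) ✓
(B=14, C=S): rows 9, 16 → {A,D} = (T29, N88), (T29, N88) ✓
(B=8, C=S): rows 10, 11 → {A,D} = (T71, N44), (T71, N44) ✓
(B=13, C=O): row 12 → {A,D} = (T36, N45) ✓
(B=2, C=J): row 13 → {A,D} = (T72, N11) ✓
(B=14, C=P): row 14 → {A,D} = (T15, N28) ✓
Every {B, C} value is associated with a single {A, D} value, so {B, C} -> {A, D} holds.

Yes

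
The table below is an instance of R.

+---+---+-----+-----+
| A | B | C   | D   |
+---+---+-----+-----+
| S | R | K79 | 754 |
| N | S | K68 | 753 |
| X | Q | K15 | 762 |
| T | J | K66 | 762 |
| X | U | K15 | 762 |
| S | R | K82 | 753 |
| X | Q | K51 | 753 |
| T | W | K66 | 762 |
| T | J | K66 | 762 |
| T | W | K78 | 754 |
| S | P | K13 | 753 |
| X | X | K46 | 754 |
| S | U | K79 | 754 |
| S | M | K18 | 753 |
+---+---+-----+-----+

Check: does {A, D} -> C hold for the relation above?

(A=S, D=754): 2 rows → C = K79, K79 ✓
(A=N, D=753): 1 row → C = K68 ✓
(A=X, D=762): 2 rows → C = K15, K15 ✓
(A=T, D=762): 3 rows → C = K66, K66, K66 ✓
(A=S, D=753): 3 rows → C takes values {K82, K13, K18} — violation
(A=X, D=753): 1 row → C = K51 ✓
(A=T, D=754): 1 row → C = K78 ✓
(A=X, D=754): 1 row → C = K46 ✓
Two rows agree on {A, D} but differ on C, so {A, D} -> C does not hold.

No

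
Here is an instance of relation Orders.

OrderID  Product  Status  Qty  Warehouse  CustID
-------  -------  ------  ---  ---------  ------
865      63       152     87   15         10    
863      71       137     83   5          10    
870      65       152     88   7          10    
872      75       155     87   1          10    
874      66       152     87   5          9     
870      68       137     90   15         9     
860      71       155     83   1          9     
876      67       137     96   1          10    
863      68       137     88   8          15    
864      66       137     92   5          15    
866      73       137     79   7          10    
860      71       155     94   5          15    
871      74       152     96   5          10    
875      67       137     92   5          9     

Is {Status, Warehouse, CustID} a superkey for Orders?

All 14 rows have distinct {Status, Warehouse, CustID} values, so {Status, Warehouse, CustID} → (all attributes) holds and {Status, Warehouse, CustID} is a superkey.

Yes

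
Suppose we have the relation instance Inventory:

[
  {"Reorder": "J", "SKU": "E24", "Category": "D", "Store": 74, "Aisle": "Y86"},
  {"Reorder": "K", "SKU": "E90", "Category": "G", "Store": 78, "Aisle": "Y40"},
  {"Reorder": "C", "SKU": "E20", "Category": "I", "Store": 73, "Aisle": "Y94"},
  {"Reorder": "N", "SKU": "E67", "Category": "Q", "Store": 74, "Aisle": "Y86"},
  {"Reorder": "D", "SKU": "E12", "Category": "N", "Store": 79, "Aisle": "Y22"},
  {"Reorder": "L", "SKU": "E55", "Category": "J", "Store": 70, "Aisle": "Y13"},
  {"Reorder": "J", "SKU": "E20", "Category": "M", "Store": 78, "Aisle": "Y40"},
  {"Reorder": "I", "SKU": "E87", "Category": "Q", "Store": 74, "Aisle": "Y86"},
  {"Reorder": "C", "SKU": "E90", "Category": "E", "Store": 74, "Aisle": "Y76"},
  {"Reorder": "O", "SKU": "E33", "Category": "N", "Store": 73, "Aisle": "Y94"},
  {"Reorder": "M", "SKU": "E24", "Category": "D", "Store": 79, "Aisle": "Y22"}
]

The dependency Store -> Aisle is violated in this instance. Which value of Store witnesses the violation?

Store=74: 4 rows → Aisle takes values {Y86, Y76} — violation
Store=78: 2 rows → Aisle = Y40, Y40 ✓
Store=73: 2 rows → Aisle = Y94, Y94 ✓
Store=79: 2 rows → Aisle = Y22, Y22 ✓
Store=70: 1 row → Aisle = Y13 ✓
The only Store value with inconsistent Aisle is Store=74.

74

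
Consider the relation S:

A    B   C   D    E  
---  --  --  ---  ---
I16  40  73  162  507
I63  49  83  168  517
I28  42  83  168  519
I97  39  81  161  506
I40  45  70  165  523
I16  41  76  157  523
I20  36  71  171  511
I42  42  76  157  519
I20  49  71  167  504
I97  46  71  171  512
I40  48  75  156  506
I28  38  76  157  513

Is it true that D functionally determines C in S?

Yes

D=162: 1 row → C = 73 ✓
D=168: 2 rows → C = 83, 83 ✓
D=161: 1 row → C = 81 ✓
D=165: 1 row → C = 70 ✓
D=157: 3 rows → C = 76, 76, 76 ✓
D=171: 2 rows → C = 71, 71 ✓
D=167: 1 row → C = 71 ✓
D=156: 1 row → C = 75 ✓
Every D value is associated with a single C value, so D -> C holds.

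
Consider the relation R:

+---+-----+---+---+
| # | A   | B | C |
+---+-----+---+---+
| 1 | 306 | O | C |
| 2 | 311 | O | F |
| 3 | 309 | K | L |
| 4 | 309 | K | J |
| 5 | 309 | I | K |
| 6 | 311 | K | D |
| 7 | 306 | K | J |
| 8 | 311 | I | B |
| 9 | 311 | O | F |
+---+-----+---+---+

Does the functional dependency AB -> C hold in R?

No

(A=306, B=O): row 1 → C = C ✓
(A=311, B=O): rows 2, 9 → C = F, F ✓
(A=309, B=K): rows 3, 4 → C takes values {L, J} — violation
(A=309, B=I): row 5 → C = K ✓
(A=311, B=K): row 6 → C = D ✓
(A=306, B=K): row 7 → C = J ✓
(A=311, B=I): row 8 → C = B ✓
Two rows agree on AB but differ on C, so AB -> C does not hold.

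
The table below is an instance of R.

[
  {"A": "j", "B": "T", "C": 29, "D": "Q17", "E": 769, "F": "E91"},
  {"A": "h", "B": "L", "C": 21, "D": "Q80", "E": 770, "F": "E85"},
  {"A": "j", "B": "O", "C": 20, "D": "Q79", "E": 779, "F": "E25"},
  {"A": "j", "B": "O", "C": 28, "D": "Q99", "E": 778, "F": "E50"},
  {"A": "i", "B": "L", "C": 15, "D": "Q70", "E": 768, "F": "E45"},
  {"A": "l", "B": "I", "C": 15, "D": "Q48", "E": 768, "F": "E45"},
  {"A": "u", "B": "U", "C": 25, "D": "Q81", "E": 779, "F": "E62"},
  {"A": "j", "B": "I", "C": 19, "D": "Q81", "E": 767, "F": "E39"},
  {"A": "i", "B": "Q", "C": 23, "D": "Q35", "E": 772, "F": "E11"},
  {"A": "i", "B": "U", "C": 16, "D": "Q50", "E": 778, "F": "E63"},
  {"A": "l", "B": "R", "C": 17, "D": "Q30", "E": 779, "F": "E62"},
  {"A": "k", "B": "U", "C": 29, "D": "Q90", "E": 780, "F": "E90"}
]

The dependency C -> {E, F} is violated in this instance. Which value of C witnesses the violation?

29

C=29: 2 rows → {E,F} takes values {(769, E91), (780, E90)} — violation
C=21: 1 row → {E,F} = (770, E85) ✓
C=20: 1 row → {E,F} = (779, E25) ✓
C=28: 1 row → {E,F} = (778, E50) ✓
C=15: 2 rows → {E,F} = (768, E45), (768, E45) ✓
C=25: 1 row → {E,F} = (779, E62) ✓
C=19: 1 row → {E,F} = (767, E39) ✓
C=23: 1 row → {E,F} = (772, E11) ✓
C=16: 1 row → {E,F} = (778, E63) ✓
C=17: 1 row → {E,F} = (779, E62) ✓
The only C value with inconsistent RHS is C=29.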